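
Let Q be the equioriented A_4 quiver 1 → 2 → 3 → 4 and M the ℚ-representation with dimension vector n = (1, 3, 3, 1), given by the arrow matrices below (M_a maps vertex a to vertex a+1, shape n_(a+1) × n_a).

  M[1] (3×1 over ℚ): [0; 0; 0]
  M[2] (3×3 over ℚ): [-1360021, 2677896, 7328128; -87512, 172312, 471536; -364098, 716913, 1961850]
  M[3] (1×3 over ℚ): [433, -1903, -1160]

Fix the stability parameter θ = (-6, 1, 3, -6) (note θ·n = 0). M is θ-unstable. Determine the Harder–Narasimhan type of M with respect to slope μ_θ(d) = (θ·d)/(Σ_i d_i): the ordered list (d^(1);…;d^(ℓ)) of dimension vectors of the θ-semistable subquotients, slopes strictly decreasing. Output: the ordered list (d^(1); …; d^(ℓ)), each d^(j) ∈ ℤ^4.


Interval decomposition of M: I[1,1], I[2,2], I[2,3], I[2,4], I[3,3].
HN type (ℓ=4): μ^(1)=3; μ^(2)=1; μ^(3)=-2/3; μ^(4)=-6

((0, 0, 2, 0); (0, 2, 0, 0); (0, 1, 1, 1); (1, 0, 0, 0))


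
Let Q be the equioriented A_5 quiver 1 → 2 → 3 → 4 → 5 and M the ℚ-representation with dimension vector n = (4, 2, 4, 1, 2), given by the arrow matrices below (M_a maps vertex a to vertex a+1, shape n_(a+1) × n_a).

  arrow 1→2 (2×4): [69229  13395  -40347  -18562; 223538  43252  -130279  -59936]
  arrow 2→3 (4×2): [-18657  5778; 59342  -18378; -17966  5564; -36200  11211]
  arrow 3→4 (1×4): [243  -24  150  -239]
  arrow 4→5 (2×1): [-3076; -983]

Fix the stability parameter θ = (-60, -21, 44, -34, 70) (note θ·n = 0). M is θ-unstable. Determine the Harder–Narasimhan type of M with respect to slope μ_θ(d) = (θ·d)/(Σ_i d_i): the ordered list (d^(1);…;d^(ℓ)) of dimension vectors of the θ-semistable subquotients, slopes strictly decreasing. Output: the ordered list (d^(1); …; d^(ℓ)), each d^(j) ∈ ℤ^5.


Via rank(M_{q-1}∘⋯∘M_p): M ≅ I[1,1]^2, I[1,3], I[1,5], I[3,3]^2, I[5,5].
μ_θ-semistable layers: μ^(1)=70; μ^(2)=44; μ^(3)=5; μ^(4)=-21; μ^(5)=-60

((0, 0, 0, 0, 2); (0, 0, 3, 0, 0); (0, 0, 1, 1, 0); (0, 2, 0, 0, 0); (4, 0, 0, 0, 0))


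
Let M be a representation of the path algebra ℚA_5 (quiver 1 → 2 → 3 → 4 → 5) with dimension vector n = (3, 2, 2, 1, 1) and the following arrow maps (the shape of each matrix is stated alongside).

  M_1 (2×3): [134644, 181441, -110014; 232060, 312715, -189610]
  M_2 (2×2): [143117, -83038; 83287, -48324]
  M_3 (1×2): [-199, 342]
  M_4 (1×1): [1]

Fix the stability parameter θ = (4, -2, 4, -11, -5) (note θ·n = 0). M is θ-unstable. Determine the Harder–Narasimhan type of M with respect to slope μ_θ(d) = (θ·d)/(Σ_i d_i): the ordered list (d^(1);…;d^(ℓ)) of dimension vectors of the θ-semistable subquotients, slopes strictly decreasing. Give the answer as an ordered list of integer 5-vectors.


Interval decomposition of M: I[1,1]^2, I[1,5], I[2,3].
HN type (ℓ=2): μ^(1)=4; μ^(2)=-2

((2, 0, 1, 0, 0); (1, 2, 1, 1, 1))


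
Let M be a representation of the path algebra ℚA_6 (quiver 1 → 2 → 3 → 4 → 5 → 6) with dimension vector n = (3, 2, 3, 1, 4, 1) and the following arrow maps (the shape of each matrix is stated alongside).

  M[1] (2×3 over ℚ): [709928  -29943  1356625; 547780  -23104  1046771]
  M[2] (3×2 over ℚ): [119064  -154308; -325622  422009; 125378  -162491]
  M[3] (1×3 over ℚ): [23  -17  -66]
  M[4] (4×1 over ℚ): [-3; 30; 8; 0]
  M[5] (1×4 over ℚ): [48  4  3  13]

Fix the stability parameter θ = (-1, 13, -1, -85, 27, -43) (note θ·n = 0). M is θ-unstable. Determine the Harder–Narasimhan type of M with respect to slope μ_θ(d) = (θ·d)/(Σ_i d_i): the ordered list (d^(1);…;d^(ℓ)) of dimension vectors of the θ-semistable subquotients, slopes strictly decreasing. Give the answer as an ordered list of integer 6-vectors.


Interval decomposition of M: I[1,1], I[1,2], I[1,5], I[3,3]^2, I[5,5]^2, I[5,6].
HN type (ℓ=5): μ^(1)=27; μ^(2)=13; μ^(3)=-1; μ^(4)=-8; μ^(5)=-37/2

((0, 0, 0, 0, 3, 0); (0, 1, 0, 0, 0, 0); (2, 0, 2, 0, 0, 0); (0, 0, 0, 0, 1, 1); (1, 1, 1, 1, 0, 0))


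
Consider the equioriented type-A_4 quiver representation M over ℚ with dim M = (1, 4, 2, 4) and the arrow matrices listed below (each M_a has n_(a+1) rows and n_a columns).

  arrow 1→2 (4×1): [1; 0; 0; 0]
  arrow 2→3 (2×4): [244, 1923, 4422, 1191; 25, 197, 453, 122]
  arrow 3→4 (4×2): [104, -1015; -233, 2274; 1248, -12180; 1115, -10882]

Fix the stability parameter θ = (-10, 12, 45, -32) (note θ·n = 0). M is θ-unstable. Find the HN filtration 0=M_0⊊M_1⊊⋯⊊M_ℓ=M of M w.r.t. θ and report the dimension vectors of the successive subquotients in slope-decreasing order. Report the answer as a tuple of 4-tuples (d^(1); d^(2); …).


Barcode: M ≅ I[1,4], I[2,2]^2, I[2,4], I[4,4]^2. HN layers by μ_θ (4 steps, strictly decreasing):
  μ^(1)=12; μ^(2)=25/3; μ^(3)=-10; μ^(4)=-32

((0, 2, 0, 0); (0, 2, 2, 2); (1, 0, 0, 0); (0, 0, 0, 2))


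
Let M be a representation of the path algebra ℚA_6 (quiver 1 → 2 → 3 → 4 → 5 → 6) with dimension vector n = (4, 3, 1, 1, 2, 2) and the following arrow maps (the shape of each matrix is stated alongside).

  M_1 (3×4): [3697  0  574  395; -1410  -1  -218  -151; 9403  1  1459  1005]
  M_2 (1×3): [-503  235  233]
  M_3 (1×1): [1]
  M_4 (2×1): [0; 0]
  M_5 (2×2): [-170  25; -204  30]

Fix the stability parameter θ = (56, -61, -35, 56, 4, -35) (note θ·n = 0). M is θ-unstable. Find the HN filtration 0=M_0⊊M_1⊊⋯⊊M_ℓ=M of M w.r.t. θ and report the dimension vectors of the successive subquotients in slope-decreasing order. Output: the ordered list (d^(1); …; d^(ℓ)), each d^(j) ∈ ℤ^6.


Interval decomposition of M: I[1,1], I[1,2]^2, I[1,4], I[5,5], I[5,6], I[6,6].
HN type (ℓ=6): μ^(1)=56; μ^(2)=4; μ^(3)=-5/2; μ^(4)=-40/3; μ^(5)=-31/2; μ^(6)=-35

((1, 0, 0, 1, 0, 0); (0, 0, 0, 0, 1, 0); (2, 2, 0, 0, 0, 0); (1, 1, 1, 0, 0, 0); (0, 0, 0, 0, 1, 1); (0, 0, 0, 0, 0, 1))


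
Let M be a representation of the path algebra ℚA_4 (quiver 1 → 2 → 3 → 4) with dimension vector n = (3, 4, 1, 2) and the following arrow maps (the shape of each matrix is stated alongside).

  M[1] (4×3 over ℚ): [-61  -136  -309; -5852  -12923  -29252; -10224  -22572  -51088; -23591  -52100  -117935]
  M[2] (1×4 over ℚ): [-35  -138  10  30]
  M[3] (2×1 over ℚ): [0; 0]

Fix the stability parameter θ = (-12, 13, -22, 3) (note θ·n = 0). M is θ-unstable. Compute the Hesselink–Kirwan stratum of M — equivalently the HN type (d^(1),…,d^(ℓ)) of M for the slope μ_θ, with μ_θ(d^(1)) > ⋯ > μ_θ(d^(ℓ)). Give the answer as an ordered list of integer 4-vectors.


Via rank(M_{q-1}∘⋯∘M_p): M ≅ I[1,1], I[1,2], I[1,3], I[2,2]^2, I[4,4]^2.
μ_θ-semistable layers: μ^(1)=13; μ^(2)=3; μ^(3)=-9/2; μ^(4)=-12

((0, 3, 0, 0); (0, 0, 0, 2); (0, 1, 1, 0); (3, 0, 0, 0))


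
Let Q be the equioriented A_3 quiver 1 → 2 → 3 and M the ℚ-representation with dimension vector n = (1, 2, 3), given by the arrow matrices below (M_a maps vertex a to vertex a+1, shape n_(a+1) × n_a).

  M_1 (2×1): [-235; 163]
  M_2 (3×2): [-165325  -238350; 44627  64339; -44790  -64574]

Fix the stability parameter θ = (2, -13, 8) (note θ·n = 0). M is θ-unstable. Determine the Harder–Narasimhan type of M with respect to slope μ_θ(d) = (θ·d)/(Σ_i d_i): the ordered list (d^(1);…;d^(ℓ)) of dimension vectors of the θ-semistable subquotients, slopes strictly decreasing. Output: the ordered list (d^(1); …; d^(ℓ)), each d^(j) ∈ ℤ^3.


Interval decomposition of M: I[1,3], I[2,3], I[3,3].
HN type (ℓ=3): μ^(1)=8; μ^(2)=-11/2; μ^(3)=-13

((0, 0, 3); (1, 1, 0); (0, 1, 0))


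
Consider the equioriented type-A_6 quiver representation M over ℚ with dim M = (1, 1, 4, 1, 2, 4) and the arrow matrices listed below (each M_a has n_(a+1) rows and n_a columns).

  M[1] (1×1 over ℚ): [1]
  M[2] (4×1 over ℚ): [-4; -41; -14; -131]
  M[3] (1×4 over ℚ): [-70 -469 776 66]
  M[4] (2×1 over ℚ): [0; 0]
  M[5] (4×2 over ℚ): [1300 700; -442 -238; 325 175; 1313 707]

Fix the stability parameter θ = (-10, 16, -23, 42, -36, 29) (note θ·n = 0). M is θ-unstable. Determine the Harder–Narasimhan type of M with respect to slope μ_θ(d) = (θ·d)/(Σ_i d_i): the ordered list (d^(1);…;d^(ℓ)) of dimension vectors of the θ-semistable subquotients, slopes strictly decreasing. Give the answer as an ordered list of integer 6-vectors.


Barcode: M ≅ I[1,4], I[3,3]^3, I[5,5], I[5,6], I[6,6]^3. HN layers by μ_θ (6 steps, strictly decreasing):
  μ^(1)=42; μ^(2)=29; μ^(3)=-7/2; μ^(4)=-10; μ^(5)=-23; μ^(6)=-36

((0, 0, 0, 1, 0, 0); (0, 0, 0, 0, 0, 4); (0, 1, 1, 0, 0, 0); (1, 0, 0, 0, 0, 0); (0, 0, 3, 0, 0, 0); (0, 0, 0, 0, 2, 0))


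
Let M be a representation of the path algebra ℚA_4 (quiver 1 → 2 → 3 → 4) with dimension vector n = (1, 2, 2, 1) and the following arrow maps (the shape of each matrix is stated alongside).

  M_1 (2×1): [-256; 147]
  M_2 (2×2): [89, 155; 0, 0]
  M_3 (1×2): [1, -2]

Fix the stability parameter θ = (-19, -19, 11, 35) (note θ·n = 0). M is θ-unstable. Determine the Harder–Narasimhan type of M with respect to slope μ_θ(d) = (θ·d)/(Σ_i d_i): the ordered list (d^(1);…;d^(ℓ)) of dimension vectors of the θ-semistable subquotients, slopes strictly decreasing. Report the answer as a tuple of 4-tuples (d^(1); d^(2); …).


Barcode: M ≅ I[1,4], I[2,2], I[3,3]. HN layers by μ_θ (3 steps, strictly decreasing):
  μ^(1)=35; μ^(2)=11; μ^(3)=-19

((0, 0, 0, 1); (0, 0, 2, 0); (1, 2, 0, 0))


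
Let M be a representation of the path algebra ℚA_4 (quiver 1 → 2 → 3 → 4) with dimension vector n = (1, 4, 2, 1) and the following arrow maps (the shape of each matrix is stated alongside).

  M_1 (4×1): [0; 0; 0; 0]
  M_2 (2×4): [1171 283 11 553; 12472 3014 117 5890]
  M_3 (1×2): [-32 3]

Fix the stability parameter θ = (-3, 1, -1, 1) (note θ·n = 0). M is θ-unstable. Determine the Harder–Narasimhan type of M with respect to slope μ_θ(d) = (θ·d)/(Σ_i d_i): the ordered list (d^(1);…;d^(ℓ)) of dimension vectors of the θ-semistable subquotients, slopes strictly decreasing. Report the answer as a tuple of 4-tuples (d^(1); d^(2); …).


Via rank(M_{q-1}∘⋯∘M_p): M ≅ I[1,1], I[2,2]^2, I[2,3], I[2,4].
μ_θ-semistable layers: μ^(1)=1; μ^(2)=0; μ^(3)=-3

((0, 2, 0, 1); (0, 2, 2, 0); (1, 0, 0, 0))


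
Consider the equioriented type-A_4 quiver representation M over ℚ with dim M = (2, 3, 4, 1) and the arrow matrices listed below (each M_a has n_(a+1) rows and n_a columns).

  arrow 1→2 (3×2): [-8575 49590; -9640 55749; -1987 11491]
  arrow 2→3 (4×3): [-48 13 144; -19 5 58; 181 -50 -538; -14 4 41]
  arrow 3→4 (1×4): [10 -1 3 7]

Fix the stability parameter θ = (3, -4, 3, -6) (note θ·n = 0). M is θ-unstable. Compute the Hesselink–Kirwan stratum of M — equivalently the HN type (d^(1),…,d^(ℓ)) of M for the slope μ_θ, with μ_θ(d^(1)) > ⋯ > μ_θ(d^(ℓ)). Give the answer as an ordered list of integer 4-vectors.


Interval decomposition of M: I[1,3], I[1,4], I[2,3], I[3,3].
HN type (ℓ=4): μ^(1)=3; μ^(2)=-1/2; μ^(3)=-1; μ^(4)=-4

((0, 0, 3, 0); (1, 1, 0, 0); (1, 1, 1, 1); (0, 1, 0, 0))


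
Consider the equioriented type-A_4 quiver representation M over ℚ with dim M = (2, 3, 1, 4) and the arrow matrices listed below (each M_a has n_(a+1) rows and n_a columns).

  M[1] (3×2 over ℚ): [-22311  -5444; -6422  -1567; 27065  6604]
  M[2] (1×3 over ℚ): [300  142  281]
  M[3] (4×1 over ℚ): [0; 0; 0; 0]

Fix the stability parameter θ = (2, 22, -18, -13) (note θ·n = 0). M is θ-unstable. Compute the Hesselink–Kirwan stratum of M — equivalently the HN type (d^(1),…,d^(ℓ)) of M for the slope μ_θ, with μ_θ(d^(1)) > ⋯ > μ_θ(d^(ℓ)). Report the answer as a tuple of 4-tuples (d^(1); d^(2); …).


Barcode: M ≅ I[1,2], I[1,3], I[2,2], I[4,4]^4. HN layers by μ_θ (3 steps, strictly decreasing):
  μ^(1)=22; μ^(2)=2; μ^(3)=-13

((0, 2, 0, 0); (2, 1, 1, 0); (0, 0, 0, 4))


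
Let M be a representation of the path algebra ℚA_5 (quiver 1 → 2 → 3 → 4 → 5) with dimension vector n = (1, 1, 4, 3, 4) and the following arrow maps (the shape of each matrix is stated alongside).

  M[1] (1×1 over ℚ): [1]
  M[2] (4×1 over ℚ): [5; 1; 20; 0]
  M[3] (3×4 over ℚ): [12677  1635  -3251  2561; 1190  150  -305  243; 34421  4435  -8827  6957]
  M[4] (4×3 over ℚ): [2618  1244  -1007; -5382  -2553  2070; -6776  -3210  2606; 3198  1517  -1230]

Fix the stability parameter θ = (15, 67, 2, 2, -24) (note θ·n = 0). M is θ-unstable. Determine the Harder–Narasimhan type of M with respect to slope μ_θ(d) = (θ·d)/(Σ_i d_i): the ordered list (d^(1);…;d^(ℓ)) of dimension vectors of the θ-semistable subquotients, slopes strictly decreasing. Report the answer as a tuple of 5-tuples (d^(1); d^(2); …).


Interval decomposition of M: I[1,3], I[3,4], I[3,5]^2, I[5,5]^2.
HN type (ℓ=5): μ^(1)=69/2; μ^(2)=15; μ^(3)=2; μ^(4)=-20/3; μ^(5)=-24

((0, 1, 1, 0, 0); (1, 0, 0, 0, 0); (0, 0, 1, 1, 0); (0, 0, 2, 2, 2); (0, 0, 0, 0, 2))


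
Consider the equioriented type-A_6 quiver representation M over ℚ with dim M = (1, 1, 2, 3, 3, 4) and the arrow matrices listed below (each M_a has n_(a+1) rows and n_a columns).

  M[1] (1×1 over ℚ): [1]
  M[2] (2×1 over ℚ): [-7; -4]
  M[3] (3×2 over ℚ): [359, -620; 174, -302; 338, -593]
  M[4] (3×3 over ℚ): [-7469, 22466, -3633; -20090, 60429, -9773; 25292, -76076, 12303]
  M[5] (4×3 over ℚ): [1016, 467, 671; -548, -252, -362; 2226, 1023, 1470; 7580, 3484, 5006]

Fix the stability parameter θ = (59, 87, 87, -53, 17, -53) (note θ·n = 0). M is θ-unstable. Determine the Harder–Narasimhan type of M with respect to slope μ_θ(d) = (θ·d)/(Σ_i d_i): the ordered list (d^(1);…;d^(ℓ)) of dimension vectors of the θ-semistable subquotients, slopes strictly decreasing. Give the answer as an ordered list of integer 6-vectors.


Via rank(M_{q-1}∘⋯∘M_p): M ≅ I[1,5], I[3,6], I[4,6], I[6,6]^2.
μ_θ-semistable layers: μ^(1)=197/5; μ^(2)=-1/2; μ^(3)=-18; μ^(4)=-53

((1, 1, 1, 1, 1, 0); (0, 0, 1, 1, 1, 1); (0, 0, 0, 0, 1, 1); (0, 0, 0, 1, 0, 2))


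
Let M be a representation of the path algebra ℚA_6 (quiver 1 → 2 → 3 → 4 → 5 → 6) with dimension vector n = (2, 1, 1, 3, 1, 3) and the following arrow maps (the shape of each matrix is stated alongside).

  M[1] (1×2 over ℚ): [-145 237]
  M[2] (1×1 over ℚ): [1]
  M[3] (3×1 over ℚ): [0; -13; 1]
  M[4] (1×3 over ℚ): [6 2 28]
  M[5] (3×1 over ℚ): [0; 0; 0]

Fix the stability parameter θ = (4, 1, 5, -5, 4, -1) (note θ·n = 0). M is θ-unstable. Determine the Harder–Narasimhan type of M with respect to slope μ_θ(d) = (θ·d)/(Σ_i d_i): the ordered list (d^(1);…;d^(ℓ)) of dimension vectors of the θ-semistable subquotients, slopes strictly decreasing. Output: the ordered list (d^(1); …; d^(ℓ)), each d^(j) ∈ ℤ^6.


Barcode: M ≅ I[1,1], I[1,5], I[4,4]^2, I[6,6]^3. HN layers by μ_θ (4 steps, strictly decreasing):
  μ^(1)=4; μ^(2)=5/4; μ^(3)=-1; μ^(4)=-5

((1, 0, 0, 0, 1, 0); (1, 1, 1, 1, 0, 0); (0, 0, 0, 0, 0, 3); (0, 0, 0, 2, 0, 0))


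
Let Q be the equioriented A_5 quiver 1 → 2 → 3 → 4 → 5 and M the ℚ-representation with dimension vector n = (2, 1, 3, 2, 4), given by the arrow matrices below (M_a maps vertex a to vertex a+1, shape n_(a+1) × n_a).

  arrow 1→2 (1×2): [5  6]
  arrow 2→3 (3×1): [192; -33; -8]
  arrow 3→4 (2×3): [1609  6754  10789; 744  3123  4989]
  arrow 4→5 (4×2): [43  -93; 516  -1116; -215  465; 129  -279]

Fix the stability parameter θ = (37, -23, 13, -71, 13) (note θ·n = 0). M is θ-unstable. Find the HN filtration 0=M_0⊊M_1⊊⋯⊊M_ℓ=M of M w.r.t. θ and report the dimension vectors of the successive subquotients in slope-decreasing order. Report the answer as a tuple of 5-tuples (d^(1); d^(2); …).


Barcode: M ≅ I[1,1], I[1,5], I[3,3], I[3,4], I[5,5]^3. HN layers by μ_θ (4 steps, strictly decreasing):
  μ^(1)=37; μ^(2)=13; μ^(3)=-11; μ^(4)=-29

((1, 0, 0, 0, 0); (0, 0, 1, 0, 4); (1, 1, 1, 1, 0); (0, 0, 1, 1, 0))


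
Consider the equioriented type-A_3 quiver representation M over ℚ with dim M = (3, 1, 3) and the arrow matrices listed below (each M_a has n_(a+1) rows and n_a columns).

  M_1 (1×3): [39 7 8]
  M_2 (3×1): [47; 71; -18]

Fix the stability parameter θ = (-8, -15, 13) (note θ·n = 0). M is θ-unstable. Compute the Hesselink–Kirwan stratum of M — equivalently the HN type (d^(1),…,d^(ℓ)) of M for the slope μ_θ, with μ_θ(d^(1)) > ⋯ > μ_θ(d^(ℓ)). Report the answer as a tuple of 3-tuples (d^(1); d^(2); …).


Via rank(M_{q-1}∘⋯∘M_p): M ≅ I[1,1]^2, I[1,3], I[3,3]^2.
μ_θ-semistable layers: μ^(1)=13; μ^(2)=-8; μ^(3)=-23/2

((0, 0, 3); (2, 0, 0); (1, 1, 0))


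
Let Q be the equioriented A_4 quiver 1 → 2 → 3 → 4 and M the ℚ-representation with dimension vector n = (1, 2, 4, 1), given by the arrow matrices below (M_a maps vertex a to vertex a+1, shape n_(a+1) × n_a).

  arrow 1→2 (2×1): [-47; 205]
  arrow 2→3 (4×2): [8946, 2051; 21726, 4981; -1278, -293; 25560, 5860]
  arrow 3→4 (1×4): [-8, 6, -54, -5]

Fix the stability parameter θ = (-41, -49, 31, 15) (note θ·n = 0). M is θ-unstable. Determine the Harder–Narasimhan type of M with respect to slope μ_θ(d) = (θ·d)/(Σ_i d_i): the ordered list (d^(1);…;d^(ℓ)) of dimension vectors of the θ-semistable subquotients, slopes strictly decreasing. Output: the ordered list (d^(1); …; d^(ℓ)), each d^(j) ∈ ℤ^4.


Via rank(M_{q-1}∘⋯∘M_p): M ≅ I[1,3], I[2,2], I[3,3]^2, I[3,4].
μ_θ-semistable layers: μ^(1)=31; μ^(2)=23; μ^(3)=-45; μ^(4)=-49

((0, 0, 3, 0); (0, 0, 1, 1); (1, 1, 0, 0); (0, 1, 0, 0))


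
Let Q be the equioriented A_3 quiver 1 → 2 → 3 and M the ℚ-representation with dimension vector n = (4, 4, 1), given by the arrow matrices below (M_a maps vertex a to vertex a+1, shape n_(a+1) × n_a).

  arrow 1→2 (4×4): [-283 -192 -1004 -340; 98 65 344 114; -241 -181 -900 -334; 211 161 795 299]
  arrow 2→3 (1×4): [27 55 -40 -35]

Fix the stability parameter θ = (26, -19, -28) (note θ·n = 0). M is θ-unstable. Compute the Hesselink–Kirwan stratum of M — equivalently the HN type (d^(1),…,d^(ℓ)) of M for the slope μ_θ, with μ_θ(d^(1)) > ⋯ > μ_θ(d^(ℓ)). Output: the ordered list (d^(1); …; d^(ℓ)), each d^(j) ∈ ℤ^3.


Via rank(M_{q-1}∘⋯∘M_p): M ≅ I[1,1], I[1,2]^2, I[1,3], I[2,2].
μ_θ-semistable layers: μ^(1)=26; μ^(2)=7/2; μ^(3)=-7; μ^(4)=-19

((1, 0, 0); (2, 2, 0); (1, 1, 1); (0, 1, 0))


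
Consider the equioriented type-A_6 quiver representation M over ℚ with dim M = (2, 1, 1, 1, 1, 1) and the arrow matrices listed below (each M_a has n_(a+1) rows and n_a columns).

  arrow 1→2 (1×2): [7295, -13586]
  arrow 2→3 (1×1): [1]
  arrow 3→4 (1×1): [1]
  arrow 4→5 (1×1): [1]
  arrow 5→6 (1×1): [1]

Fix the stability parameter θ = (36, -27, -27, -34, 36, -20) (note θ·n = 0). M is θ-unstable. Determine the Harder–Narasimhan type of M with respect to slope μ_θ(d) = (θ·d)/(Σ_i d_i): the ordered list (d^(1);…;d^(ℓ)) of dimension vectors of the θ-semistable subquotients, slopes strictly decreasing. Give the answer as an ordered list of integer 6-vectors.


Via rank(M_{q-1}∘⋯∘M_p): M ≅ I[1,1], I[1,6].
μ_θ-semistable layers: μ^(1)=36; μ^(2)=8; μ^(3)=-13

((1, 0, 0, 0, 0, 0); (0, 0, 0, 0, 1, 1); (1, 1, 1, 1, 0, 0))


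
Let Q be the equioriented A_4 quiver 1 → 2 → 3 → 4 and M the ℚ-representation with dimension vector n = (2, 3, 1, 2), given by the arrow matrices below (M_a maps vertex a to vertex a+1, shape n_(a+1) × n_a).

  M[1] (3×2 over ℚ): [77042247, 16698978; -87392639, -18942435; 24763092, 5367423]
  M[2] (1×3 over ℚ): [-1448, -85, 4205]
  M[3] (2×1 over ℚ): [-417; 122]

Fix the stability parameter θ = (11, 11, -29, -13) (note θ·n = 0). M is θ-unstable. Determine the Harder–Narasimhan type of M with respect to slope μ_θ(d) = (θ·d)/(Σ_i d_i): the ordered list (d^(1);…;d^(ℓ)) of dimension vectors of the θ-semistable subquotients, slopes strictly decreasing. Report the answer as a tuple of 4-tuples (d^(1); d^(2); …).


Barcode: M ≅ I[1,2], I[1,4], I[2,2], I[4,4]. HN layers by μ_θ (3 steps, strictly decreasing):
  μ^(1)=11; μ^(2)=-5; μ^(3)=-13

((1, 2, 0, 0); (1, 1, 1, 1); (0, 0, 0, 1))


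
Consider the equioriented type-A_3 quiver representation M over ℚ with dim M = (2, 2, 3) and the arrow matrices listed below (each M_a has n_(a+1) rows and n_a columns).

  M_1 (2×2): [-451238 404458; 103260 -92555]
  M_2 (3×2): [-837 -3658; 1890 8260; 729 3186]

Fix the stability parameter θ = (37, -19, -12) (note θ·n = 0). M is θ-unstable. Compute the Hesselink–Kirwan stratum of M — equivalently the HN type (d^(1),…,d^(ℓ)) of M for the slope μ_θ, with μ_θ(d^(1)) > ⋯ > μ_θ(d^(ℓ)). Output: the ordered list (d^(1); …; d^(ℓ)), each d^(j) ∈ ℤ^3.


Barcode: M ≅ I[1,2], I[1,3], I[3,3]^2. HN layers by μ_θ (3 steps, strictly decreasing):
  μ^(1)=9; μ^(2)=2; μ^(3)=-12

((1, 1, 0); (1, 1, 1); (0, 0, 2))


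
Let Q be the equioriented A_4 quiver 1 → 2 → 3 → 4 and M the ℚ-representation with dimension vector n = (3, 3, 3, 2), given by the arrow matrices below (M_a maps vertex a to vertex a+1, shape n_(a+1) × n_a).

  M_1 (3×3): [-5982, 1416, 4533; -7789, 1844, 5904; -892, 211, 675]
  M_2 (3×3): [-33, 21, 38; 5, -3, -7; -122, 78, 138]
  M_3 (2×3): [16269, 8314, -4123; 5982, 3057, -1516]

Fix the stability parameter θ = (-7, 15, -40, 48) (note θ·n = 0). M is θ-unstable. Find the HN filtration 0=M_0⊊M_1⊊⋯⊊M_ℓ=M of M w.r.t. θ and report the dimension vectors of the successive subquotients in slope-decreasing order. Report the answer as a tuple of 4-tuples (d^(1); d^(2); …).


Via rank(M_{q-1}∘⋯∘M_p): M ≅ I[1,2], I[1,4]^2, I[3,3].
μ_θ-semistable layers: μ^(1)=48; μ^(2)=15; μ^(3)=-7; μ^(4)=-32/3; μ^(5)=-40

((0, 0, 0, 2); (0, 1, 0, 0); (1, 0, 0, 0); (2, 2, 2, 0); (0, 0, 1, 0))


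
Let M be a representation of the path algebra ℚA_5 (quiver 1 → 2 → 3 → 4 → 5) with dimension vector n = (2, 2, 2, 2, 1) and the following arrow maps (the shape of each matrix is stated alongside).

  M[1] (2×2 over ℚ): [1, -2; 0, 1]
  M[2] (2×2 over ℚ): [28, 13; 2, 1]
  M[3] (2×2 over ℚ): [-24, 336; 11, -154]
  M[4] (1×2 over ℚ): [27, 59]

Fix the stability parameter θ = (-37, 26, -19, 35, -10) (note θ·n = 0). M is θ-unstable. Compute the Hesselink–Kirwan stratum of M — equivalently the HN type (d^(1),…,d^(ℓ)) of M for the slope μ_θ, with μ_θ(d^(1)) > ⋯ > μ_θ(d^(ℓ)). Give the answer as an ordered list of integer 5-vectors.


Interval decomposition of M: I[1,3], I[1,5], I[4,4].
HN type (ℓ=4): μ^(1)=35; μ^(2)=25/2; μ^(3)=7/2; μ^(4)=-37

((0, 0, 0, 1, 0); (0, 0, 0, 1, 1); (0, 2, 2, 0, 0); (2, 0, 0, 0, 0))


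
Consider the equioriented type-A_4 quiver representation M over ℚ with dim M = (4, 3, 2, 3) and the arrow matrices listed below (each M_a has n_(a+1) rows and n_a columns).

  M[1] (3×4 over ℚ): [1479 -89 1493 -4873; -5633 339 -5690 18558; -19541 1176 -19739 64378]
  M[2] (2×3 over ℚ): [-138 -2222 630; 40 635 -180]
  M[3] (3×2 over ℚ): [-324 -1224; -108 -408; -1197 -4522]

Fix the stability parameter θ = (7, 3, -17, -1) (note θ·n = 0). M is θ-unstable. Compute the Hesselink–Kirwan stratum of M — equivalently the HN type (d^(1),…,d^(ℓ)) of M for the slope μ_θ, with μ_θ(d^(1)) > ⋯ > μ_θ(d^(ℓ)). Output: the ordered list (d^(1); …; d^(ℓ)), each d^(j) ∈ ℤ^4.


Via rank(M_{q-1}∘⋯∘M_p): M ≅ I[1,1], I[1,2], I[1,3], I[1,4], I[4,4]^2.
μ_θ-semistable layers: μ^(1)=7; μ^(2)=5; μ^(3)=-1; μ^(4)=-7/3

((1, 0, 0, 0); (1, 1, 0, 0); (0, 0, 0, 3); (2, 2, 2, 0))


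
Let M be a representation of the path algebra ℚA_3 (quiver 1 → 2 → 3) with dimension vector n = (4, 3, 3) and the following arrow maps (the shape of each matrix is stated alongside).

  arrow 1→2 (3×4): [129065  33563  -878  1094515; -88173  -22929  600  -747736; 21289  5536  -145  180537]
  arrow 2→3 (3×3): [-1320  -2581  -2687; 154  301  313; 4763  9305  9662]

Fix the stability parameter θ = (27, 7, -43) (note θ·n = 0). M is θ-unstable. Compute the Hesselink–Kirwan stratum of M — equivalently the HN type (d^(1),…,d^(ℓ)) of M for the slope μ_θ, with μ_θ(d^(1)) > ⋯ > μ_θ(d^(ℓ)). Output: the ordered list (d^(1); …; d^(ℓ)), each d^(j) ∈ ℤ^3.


Interval decomposition of M: I[1,1], I[1,2], I[1,3]^2, I[3,3].
HN type (ℓ=4): μ^(1)=27; μ^(2)=17; μ^(3)=-3; μ^(4)=-43

((1, 0, 0); (1, 1, 0); (2, 2, 2); (0, 0, 1))


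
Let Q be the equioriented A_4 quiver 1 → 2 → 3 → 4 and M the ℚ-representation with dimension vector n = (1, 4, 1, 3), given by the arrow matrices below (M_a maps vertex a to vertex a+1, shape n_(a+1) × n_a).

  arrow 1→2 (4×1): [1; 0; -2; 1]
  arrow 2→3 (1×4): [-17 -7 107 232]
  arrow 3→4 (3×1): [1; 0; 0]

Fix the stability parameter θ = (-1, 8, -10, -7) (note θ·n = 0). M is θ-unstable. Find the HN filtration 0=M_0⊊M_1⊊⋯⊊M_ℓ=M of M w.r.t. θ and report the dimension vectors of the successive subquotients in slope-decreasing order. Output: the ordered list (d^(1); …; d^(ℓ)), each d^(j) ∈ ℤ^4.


Barcode: M ≅ I[1,4], I[2,2]^3, I[4,4]^2. HN layers by μ_θ (3 steps, strictly decreasing):
  μ^(1)=8; μ^(2)=-5/2; μ^(3)=-7

((0, 3, 0, 0); (1, 1, 1, 1); (0, 0, 0, 2))


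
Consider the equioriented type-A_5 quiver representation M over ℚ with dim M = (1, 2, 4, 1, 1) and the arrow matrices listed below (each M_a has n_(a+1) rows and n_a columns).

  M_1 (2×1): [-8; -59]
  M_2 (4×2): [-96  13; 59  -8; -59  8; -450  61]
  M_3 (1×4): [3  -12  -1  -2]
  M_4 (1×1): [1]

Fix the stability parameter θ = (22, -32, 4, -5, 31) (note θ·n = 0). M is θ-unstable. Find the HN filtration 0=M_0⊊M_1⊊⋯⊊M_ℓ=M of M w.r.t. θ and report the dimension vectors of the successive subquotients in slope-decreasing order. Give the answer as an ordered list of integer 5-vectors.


Interval decomposition of M: I[1,5], I[2,3], I[3,3]^2.
HN type (ℓ=5): μ^(1)=31; μ^(2)=4; μ^(3)=-1/2; μ^(4)=-5; μ^(5)=-32

((0, 0, 0, 0, 1); (0, 0, 3, 0, 0); (0, 0, 1, 1, 0); (1, 1, 0, 0, 0); (0, 1, 0, 0, 0))


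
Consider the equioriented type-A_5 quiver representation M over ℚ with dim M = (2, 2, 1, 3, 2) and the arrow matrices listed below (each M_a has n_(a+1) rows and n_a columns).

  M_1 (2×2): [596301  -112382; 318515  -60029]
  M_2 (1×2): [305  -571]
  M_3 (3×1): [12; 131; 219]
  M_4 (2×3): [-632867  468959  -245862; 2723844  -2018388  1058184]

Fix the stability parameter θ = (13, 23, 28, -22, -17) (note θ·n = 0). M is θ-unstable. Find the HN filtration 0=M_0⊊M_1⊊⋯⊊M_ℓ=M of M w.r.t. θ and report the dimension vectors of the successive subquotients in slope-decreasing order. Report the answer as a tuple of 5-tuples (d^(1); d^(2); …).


Interval decomposition of M: I[1,2], I[1,5], I[4,4]^2, I[5,5].
HN type (ℓ=5): μ^(1)=23; μ^(2)=13; μ^(3)=5; μ^(4)=-17; μ^(5)=-22

((0, 1, 0, 0, 0); (1, 0, 0, 0, 0); (1, 1, 1, 1, 1); (0, 0, 0, 0, 1); (0, 0, 0, 2, 0))


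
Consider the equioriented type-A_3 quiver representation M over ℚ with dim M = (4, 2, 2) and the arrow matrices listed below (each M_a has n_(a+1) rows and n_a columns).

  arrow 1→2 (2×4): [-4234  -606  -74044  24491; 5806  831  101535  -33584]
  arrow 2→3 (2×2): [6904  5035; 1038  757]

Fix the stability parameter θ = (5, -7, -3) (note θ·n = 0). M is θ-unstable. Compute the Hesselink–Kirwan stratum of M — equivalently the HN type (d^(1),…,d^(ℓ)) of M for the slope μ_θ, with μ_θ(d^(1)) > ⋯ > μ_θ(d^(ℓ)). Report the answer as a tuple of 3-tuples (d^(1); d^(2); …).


Barcode: M ≅ I[1,1]^2, I[1,3]^2. HN layers by μ_θ (2 steps, strictly decreasing):
  μ^(1)=5; μ^(2)=-5/3

((2, 0, 0); (2, 2, 2))


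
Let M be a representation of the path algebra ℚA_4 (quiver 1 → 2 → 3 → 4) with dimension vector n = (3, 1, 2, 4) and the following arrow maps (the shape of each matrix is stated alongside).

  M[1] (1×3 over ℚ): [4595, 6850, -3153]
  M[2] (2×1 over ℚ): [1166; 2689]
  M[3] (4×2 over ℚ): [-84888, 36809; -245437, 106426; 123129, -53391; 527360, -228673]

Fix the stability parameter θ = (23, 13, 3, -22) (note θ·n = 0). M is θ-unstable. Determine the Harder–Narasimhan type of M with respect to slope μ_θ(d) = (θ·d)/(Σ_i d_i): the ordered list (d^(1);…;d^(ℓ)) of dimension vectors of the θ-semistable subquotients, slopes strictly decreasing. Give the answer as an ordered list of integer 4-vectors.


Interval decomposition of M: I[1,1]^2, I[1,4], I[3,4], I[4,4]^2.
HN type (ℓ=4): μ^(1)=23; μ^(2)=17/4; μ^(3)=-19/2; μ^(4)=-22

((2, 0, 0, 0); (1, 1, 1, 1); (0, 0, 1, 1); (0, 0, 0, 2))


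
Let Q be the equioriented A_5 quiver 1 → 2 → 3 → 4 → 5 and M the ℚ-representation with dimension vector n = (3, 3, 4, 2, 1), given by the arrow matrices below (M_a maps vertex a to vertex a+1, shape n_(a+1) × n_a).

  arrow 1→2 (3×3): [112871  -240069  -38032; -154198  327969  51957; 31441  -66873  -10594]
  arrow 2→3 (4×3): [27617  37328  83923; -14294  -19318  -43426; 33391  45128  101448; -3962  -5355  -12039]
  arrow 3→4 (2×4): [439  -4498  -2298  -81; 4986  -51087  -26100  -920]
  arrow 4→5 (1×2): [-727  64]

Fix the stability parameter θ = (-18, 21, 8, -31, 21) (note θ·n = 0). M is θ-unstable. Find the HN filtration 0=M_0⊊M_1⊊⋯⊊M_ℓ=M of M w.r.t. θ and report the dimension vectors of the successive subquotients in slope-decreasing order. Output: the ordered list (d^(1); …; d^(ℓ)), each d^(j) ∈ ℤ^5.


Interval decomposition of M: I[1,1], I[1,4], I[1,5], I[2,3], I[3,3].
HN type (ℓ=5): μ^(1)=21; μ^(2)=29/2; μ^(3)=8; μ^(4)=-2/3; μ^(5)=-18

((0, 0, 0, 0, 1); (0, 1, 1, 0, 0); (0, 0, 1, 0, 0); (0, 2, 2, 2, 0); (3, 0, 0, 0, 0))


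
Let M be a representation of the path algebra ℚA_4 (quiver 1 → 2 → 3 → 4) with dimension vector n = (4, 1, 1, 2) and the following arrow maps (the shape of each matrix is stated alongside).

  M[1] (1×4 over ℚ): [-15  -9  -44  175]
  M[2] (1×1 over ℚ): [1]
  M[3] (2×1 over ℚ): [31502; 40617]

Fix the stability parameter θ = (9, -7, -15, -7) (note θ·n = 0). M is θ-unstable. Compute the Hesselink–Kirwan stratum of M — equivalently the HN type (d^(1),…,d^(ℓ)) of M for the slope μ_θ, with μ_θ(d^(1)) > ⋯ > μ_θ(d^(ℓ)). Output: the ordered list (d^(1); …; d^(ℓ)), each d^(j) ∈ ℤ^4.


Via rank(M_{q-1}∘⋯∘M_p): M ≅ I[1,1]^3, I[1,4], I[4,4].
μ_θ-semistable layers: μ^(1)=9; μ^(2)=-5; μ^(3)=-7

((3, 0, 0, 0); (1, 1, 1, 1); (0, 0, 0, 1))


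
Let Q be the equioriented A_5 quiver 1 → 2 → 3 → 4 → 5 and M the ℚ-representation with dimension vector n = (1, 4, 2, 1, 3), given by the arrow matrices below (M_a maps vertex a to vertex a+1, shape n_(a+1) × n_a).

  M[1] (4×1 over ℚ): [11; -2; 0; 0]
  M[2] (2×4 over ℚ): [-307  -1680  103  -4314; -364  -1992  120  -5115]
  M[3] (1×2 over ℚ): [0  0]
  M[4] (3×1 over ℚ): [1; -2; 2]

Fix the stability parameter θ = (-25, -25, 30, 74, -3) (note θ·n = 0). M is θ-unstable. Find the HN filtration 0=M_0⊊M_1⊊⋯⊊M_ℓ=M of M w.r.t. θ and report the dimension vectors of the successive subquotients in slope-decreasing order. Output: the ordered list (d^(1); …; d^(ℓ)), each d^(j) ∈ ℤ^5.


Barcode: M ≅ I[1,3], I[2,2]^2, I[2,3], I[4,5], I[5,5]^2. HN layers by μ_θ (4 steps, strictly decreasing):
  μ^(1)=71/2; μ^(2)=30; μ^(3)=-3; μ^(4)=-25

((0, 0, 0, 1, 1); (0, 0, 2, 0, 0); (0, 0, 0, 0, 2); (1, 4, 0, 0, 0))


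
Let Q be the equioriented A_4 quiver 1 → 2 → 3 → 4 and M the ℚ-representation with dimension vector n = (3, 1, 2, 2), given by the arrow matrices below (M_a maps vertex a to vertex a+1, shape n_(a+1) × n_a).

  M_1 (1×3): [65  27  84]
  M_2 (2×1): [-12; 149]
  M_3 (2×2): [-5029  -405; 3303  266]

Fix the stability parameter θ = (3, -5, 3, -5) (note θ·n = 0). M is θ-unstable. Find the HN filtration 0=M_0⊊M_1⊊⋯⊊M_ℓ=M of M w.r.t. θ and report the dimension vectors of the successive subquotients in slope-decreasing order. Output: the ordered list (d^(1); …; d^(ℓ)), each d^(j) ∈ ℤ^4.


Interval decomposition of M: I[1,1]^2, I[1,4], I[3,4].
HN type (ℓ=2): μ^(1)=3; μ^(2)=-1

((2, 0, 0, 0); (1, 1, 2, 2))


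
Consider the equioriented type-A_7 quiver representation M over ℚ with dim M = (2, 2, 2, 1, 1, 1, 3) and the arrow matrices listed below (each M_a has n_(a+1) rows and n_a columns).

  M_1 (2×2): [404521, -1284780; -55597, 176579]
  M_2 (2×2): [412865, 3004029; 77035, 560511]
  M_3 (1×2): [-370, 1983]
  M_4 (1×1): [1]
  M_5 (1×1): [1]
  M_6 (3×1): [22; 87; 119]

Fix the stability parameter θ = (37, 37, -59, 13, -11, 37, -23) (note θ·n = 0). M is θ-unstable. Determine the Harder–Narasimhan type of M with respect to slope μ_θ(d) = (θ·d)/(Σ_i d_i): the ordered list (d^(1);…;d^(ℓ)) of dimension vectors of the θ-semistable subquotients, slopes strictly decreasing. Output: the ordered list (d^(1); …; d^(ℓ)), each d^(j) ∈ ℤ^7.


Interval decomposition of M: I[1,2], I[1,7], I[3,3], I[7,7]^2.
HN type (ℓ=5): μ^(1)=37; μ^(2)=7; μ^(3)=17/5; μ^(4)=-23; μ^(5)=-59

((1, 1, 0, 0, 0, 0, 0); (0, 0, 0, 0, 0, 1, 1); (1, 1, 1, 1, 1, 0, 0); (0, 0, 0, 0, 0, 0, 2); (0, 0, 1, 0, 0, 0, 0))


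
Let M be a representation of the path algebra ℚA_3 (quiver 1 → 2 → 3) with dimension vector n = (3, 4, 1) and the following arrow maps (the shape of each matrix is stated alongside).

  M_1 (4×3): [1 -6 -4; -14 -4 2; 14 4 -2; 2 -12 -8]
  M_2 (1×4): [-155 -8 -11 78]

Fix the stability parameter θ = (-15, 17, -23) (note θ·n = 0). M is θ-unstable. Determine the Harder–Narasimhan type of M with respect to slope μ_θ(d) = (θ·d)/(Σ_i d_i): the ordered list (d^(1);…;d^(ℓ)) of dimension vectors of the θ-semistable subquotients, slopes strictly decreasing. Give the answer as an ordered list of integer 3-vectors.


Barcode: M ≅ I[1,1], I[1,2], I[1,3], I[2,2]^2. HN layers by μ_θ (3 steps, strictly decreasing):
  μ^(1)=17; μ^(2)=-3; μ^(3)=-15

((0, 3, 0); (0, 1, 1); (3, 0, 0))


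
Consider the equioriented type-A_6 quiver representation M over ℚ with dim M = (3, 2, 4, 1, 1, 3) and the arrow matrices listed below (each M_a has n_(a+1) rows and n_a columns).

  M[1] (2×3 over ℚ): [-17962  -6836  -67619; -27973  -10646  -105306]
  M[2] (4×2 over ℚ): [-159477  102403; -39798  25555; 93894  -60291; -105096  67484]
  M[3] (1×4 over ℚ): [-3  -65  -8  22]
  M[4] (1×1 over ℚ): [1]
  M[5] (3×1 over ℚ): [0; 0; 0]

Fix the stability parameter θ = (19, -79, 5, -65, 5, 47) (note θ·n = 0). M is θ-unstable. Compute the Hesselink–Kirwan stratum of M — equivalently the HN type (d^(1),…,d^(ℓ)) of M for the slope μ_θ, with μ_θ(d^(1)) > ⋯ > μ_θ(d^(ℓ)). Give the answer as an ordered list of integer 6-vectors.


Via rank(M_{q-1}∘⋯∘M_p): M ≅ I[1,1], I[1,3], I[1,5], I[3,3]^2, I[6,6]^3.
μ_θ-semistable layers: μ^(1)=47; μ^(2)=19; μ^(3)=5; μ^(4)=-30

((0, 0, 0, 0, 0, 3); (1, 0, 0, 0, 0, 0); (0, 0, 3, 0, 1, 0); (2, 2, 1, 1, 0, 0))


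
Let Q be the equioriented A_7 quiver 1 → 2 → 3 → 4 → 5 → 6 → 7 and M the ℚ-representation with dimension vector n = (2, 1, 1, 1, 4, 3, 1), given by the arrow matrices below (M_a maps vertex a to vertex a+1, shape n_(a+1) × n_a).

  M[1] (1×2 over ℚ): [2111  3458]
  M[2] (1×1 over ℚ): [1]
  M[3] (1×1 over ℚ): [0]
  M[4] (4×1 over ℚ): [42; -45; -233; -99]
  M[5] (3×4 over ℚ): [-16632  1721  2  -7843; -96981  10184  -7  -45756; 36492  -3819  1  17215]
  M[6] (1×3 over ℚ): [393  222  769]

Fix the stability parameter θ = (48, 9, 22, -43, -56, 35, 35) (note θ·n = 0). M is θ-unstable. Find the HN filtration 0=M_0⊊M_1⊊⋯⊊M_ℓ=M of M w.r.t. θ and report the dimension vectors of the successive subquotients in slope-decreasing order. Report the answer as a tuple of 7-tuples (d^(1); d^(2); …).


Barcode: M ≅ I[1,1], I[1,3], I[4,7], I[5,5], I[5,6]^2. HN layers by μ_θ (5 steps, strictly decreasing):
  μ^(1)=48; μ^(2)=35; μ^(3)=79/3; μ^(4)=-99/2; μ^(5)=-56

((1, 0, 0, 0, 0, 0, 0); (0, 0, 0, 0, 0, 3, 1); (1, 1, 1, 0, 0, 0, 0); (0, 0, 0, 1, 1, 0, 0); (0, 0, 0, 0, 3, 0, 0))


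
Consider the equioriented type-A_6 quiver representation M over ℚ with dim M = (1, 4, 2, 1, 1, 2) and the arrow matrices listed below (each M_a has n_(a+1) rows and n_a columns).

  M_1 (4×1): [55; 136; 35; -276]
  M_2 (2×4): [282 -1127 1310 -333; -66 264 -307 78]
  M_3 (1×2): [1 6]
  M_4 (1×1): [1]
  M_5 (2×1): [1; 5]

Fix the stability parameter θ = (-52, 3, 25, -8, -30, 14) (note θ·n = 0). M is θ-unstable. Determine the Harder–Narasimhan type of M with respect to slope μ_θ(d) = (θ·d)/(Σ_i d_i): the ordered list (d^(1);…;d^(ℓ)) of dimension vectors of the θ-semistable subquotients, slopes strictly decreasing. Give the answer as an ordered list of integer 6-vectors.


Barcode: M ≅ I[1,6], I[2,2]^2, I[2,3], I[6,6]. HN layers by μ_θ (5 steps, strictly decreasing):
  μ^(1)=25; μ^(2)=14; μ^(3)=3; μ^(4)=-5/2; μ^(5)=-52

((0, 0, 1, 0, 0, 0); (0, 0, 0, 0, 0, 2); (0, 3, 0, 0, 0, 0); (0, 1, 1, 1, 1, 0); (1, 0, 0, 0, 0, 0))


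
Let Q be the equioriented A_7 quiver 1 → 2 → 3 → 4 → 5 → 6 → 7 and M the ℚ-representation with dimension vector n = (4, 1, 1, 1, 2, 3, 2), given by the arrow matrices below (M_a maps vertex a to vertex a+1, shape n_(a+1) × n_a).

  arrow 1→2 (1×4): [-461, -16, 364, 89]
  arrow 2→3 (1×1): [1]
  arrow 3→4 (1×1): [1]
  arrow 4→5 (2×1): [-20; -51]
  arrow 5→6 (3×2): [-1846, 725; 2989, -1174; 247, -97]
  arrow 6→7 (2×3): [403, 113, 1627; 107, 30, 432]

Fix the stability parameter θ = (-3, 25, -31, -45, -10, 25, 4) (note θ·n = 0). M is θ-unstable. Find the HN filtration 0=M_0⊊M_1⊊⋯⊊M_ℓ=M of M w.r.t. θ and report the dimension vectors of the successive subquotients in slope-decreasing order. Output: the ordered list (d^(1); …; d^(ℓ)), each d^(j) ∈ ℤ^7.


Interval decomposition of M: I[1,1]^3, I[1,7], I[5,6], I[6,7].
HN type (ℓ=5): μ^(1)=25; μ^(2)=29/2; μ^(3)=-3; μ^(4)=-10; μ^(5)=-27/2

((0, 0, 0, 0, 0, 1, 0); (0, 0, 0, 0, 0, 2, 2); (3, 0, 0, 0, 0, 0, 0); (0, 0, 0, 0, 2, 0, 0); (1, 1, 1, 1, 0, 0, 0))


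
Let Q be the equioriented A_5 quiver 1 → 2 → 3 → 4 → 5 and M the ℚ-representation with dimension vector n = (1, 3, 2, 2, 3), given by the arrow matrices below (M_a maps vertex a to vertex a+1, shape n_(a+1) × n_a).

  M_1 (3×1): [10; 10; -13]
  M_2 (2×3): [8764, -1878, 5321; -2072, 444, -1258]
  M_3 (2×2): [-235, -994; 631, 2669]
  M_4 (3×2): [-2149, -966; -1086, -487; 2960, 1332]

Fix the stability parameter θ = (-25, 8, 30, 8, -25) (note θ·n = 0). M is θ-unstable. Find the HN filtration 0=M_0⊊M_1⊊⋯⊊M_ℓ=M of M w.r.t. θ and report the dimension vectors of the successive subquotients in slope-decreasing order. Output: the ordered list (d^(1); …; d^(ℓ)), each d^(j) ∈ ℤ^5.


Via rank(M_{q-1}∘⋯∘M_p): M ≅ I[1,5], I[2,2]^2, I[3,5], I[5,5].
μ_θ-semistable layers: μ^(1)=8; μ^(2)=21/4; μ^(3)=13/3; μ^(4)=-25

((0, 2, 0, 0, 0); (0, 1, 1, 1, 1); (0, 0, 1, 1, 1); (1, 0, 0, 0, 1))


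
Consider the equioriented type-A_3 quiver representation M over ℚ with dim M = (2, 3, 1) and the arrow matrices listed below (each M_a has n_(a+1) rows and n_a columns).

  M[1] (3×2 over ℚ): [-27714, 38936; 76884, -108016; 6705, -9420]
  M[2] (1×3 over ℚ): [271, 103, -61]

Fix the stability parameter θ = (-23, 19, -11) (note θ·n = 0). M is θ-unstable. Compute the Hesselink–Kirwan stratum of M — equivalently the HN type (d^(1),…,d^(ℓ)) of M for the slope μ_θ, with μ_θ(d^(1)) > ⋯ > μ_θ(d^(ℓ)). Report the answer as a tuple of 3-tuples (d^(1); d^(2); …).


Barcode: M ≅ I[1,1], I[1,3], I[2,2]^2. HN layers by μ_θ (3 steps, strictly decreasing):
  μ^(1)=19; μ^(2)=4; μ^(3)=-23

((0, 2, 0); (0, 1, 1); (2, 0, 0))


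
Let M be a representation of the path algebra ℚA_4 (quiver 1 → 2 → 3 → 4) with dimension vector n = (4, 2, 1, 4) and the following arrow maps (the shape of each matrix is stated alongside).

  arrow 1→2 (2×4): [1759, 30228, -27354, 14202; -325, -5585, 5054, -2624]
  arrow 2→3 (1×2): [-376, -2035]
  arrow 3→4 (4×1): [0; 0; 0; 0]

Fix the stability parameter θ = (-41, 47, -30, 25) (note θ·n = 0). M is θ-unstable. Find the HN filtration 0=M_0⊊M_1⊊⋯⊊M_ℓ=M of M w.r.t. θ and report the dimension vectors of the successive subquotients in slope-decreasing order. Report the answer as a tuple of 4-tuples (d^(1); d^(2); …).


Via rank(M_{q-1}∘⋯∘M_p): M ≅ I[1,1]^2, I[1,2], I[1,3], I[4,4]^4.
μ_θ-semistable layers: μ^(1)=47; μ^(2)=25; μ^(3)=17/2; μ^(4)=-41

((0, 1, 0, 0); (0, 0, 0, 4); (0, 1, 1, 0); (4, 0, 0, 0))
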